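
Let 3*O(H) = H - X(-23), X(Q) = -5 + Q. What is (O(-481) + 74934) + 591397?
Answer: 666180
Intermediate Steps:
O(H) = 28/3 + H/3 (O(H) = (H - (-5 - 23))/3 = (H - 1*(-28))/3 = (H + 28)/3 = (28 + H)/3 = 28/3 + H/3)
(O(-481) + 74934) + 591397 = ((28/3 + (⅓)*(-481)) + 74934) + 591397 = ((28/3 - 481/3) + 74934) + 591397 = (-151 + 74934) + 591397 = 74783 + 591397 = 666180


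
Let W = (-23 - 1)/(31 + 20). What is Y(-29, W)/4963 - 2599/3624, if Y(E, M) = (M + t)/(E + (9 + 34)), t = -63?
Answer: -1536916751/2140323528 ≈ -0.71808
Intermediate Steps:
W = -8/17 (W = -24/51 = -24*1/51 = -8/17 ≈ -0.47059)
Y(E, M) = (-63 + M)/(43 + E) (Y(E, M) = (M - 63)/(E + (9 + 34)) = (-63 + M)/(E + 43) = (-63 + M)/(43 + E))
Y(-29, W)/4963 - 2599/3624 = ((-63 - 8/17)/(43 - 29))/4963 - 2599/3624 = (-1079/17/14)*(1/4963) - 2599*1/3624 = ((1/14)*(-1079/17))*(1/4963) - 2599/3624 = -1079/238*1/4963 - 2599/3624 = -1079/1181194 - 2599/3624 = -1536916751/2140323528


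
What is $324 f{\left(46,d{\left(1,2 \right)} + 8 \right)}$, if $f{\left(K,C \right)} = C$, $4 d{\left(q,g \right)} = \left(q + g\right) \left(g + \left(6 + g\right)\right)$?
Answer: $5022$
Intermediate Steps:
$d{\left(q,g \right)} = \frac{\left(6 + 2 g\right) \left(g + q\right)}{4}$ ($d{\left(q,g \right)} = \frac{\left(q + g\right) \left(g + \left(6 + g\right)\right)}{4} = \frac{\left(g + q\right) \left(6 + 2 g\right)}{4} = \frac{\left(6 + 2 g\right) \left(g + q\right)}{4}$)
$324 f{\left(46,d{\left(1,2 \right)} + 8 \right)} = 324 \left(\left(\frac{2^{2}}{2} + \frac{3}{2} \cdot 2 + \frac{3}{2} \cdot 1 + \frac{1}{2} \cdot 2 \cdot 1\right) + 8\right) = 324 \left(\left(\frac{1}{2} \cdot 4 + 3 + \frac{3}{2} + 1\right) + 8\right) = 324 \left(\left(2 + 3 + \frac{3}{2} + 1\right) + 8\right) = 324 \left(\frac{15}{2} + 8\right) = 324 \cdot \frac{31}{2} = 5022$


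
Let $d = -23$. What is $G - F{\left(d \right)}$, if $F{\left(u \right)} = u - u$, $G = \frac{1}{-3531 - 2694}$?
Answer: $- \frac{1}{6225} \approx -0.00016064$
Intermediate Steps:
$G = - \frac{1}{6225}$ ($G = \frac{1}{-6225} = - \frac{1}{6225} \approx -0.00016064$)
$F{\left(u \right)} = 0$
$G - F{\left(d \right)} = - \frac{1}{6225} - 0 = - \frac{1}{6225} + 0 = - \frac{1}{6225}$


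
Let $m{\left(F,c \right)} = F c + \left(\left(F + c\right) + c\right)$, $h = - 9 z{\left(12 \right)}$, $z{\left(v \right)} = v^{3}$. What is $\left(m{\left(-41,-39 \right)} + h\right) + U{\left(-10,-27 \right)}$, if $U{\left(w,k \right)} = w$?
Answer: $-14082$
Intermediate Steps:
$h = -15552$ ($h = - 9 \cdot 12^{3} = \left(-9\right) 1728 = -15552$)
$m{\left(F,c \right)} = F + 2 c + F c$ ($m{\left(F,c \right)} = F c + \left(F + 2 c\right) = F + 2 c + F c$)
$\left(m{\left(-41,-39 \right)} + h\right) + U{\left(-10,-27 \right)} = \left(\left(-41 + 2 \left(-39\right) - -1599\right) - 15552\right) - 10 = \left(\left(-41 - 78 + 1599\right) - 15552\right) - 10 = \left(1480 - 15552\right) - 10 = -14072 - 10 = -14082$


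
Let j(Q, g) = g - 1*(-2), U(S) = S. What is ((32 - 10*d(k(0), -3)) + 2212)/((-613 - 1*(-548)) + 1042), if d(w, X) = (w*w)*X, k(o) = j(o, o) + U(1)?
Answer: 2514/977 ≈ 2.5732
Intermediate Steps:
j(Q, g) = 2 + g (j(Q, g) = g + 2 = 2 + g)
k(o) = 3 + o (k(o) = (2 + o) + 1 = 3 + o)
d(w, X) = X*w**2 (d(w, X) = w**2*X = X*w**2)
((32 - 10*d(k(0), -3)) + 2212)/((-613 - 1*(-548)) + 1042) = ((32 - (-30)*(3 + 0)**2) + 2212)/((-613 - 1*(-548)) + 1042) = ((32 - (-30)*3**2) + 2212)/((-613 + 548) + 1042) = ((32 - (-30)*9) + 2212)/(-65 + 1042) = ((32 - 10*(-27)) + 2212)/977 = ((32 + 270) + 2212)*(1/977) = (302 + 2212)*(1/977) = 2514*(1/977) = 2514/977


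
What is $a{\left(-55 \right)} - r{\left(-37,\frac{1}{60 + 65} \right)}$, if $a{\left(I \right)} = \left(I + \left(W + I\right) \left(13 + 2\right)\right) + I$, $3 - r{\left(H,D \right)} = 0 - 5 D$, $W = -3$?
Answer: $- \frac{24576}{25} \approx -983.04$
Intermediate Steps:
$r{\left(H,D \right)} = 3 + 5 D$ ($r{\left(H,D \right)} = 3 - \left(0 - 5 D\right) = 3 - - 5 D = 3 + 5 D$)
$a{\left(I \right)} = -45 + 17 I$ ($a{\left(I \right)} = \left(I + \left(-3 + I\right) \left(13 + 2\right)\right) + I = \left(I + \left(-3 + I\right) 15\right) + I = \left(I + \left(-45 + 15 I\right)\right) + I = \left(-45 + 16 I\right) + I = -45 + 17 I$)
$a{\left(-55 \right)} - r{\left(-37,\frac{1}{60 + 65} \right)} = \left(-45 + 17 \left(-55\right)\right) - \left(3 + \frac{5}{60 + 65}\right) = \left(-45 - 935\right) - \left(3 + \frac{5}{125}\right) = -980 - \left(3 + 5 \cdot \frac{1}{125}\right) = -980 - \left(3 + \frac{1}{25}\right) = -980 - \frac{76}{25} = - \frac{24576}{25}$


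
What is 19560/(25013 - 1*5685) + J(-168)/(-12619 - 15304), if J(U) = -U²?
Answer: 19494417/9637424 ≈ 2.0228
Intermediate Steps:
19560/(25013 - 1*5685) + J(-168)/(-12619 - 15304) = 19560/(25013 - 1*5685) + (-1*(-168)²)/(-12619 - 15304) = 19560/(25013 - 5685) - 1*28224/(-27923) = 19560/19328 - 28224*(-1/27923) = 19560*(1/19328) + 4032/3989 = 2445/2416 + 4032/3989 = 19494417/9637424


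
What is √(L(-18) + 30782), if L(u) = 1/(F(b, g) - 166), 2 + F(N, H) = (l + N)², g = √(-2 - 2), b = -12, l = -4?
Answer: √59593974/44 ≈ 175.45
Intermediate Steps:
g = 2*I (g = √(-4) = 2*I ≈ 2.0*I)
F(N, H) = -2 + (-4 + N)²
L(u) = 1/88 (L(u) = 1/((-2 + (-4 - 12)²) - 166) = 1/((-2 + (-16)²) - 166) = 1/((-2 + 256) - 166) = 1/(254 - 166) = 1/88)
√(L(-18) + 30782) = √(1/88 + 30782) = √(2708817/88) = √59593974/44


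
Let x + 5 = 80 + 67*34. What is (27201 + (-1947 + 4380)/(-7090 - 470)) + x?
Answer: 74475269/2520 ≈ 29554.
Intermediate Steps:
x = 2353 (x = -5 + (80 + 67*34) = -5 + (80 + 2278) = -5 + 2358 = 2353)
(27201 + (-1947 + 4380)/(-7090 - 470)) + x = (27201 + (-1947 + 4380)/(-7090 - 470)) + 2353 = (27201 + 2433/(-7560)) + 2353 = (27201 + 2433*(-1/7560)) + 2353 = (27201 - 811/2520) + 2353 = 68545709/2520 + 2353 = 74475269/2520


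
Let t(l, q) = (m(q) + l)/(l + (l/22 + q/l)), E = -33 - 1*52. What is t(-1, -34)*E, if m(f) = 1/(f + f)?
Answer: 759/290 ≈ 2.6172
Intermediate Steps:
E = -85 (E = -33 - 52 = -85)
m(f) = 1/(2*f)
t(l, q) = (l + 1/(2*q))/(23*l/22 + q/l) (t(l, q) = (1/(2*q) + l)/(l + (l/22 + q/l)) = (l + 1/(2*q))/(l + (l*(1/22) + q/l)) = (l + 1/(2*q))/(l + (l/22 + q/l)) = (l + 1/(2*q))/(23*l/22 + q/l))
t(-1, -34)*E = (11*(-1)*(1 + 2*(-1)*(-34))/(-34*(22*(-34) + 23*(-1)²)))*(-85) = (11*(-1)*(-1/34)*(1 + 68)/(-748 + 23*1))*(-85) = (11*(-1)*(-1/34)*69/(-748 + 23))*(-85) = (11*(-1)*(-1/34)*69/(-725))*(-85) = (11*(-1)*(-1/34)*(-1/725)*69)*(-85) = -759/24650*(-85) = 759/290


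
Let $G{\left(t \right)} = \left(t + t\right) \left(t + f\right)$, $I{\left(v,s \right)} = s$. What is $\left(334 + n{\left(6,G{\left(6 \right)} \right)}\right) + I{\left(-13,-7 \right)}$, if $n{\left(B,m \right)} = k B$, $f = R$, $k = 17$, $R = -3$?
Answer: $429$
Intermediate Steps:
$f = -3$
$G{\left(t \right)} = 2 t \left(-3 + t\right)$ ($G{\left(t \right)} = \left(t + t\right) \left(t - 3\right) = 2 t \left(-3 + t\right)$)
$n{\left(B,m \right)} = 17 B$
$\left(334 + n{\left(6,G{\left(6 \right)} \right)}\right) + I{\left(-13,-7 \right)} = \left(334 + 17 \cdot 6\right) - 7 = \left(334 + 102\right) - 7 = 436 - 7 = 429$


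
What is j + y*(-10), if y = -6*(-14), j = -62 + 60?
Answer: -842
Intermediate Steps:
j = -2
y = 84
j + y*(-10) = -2 + 84*(-10) = -2 - 840 = -842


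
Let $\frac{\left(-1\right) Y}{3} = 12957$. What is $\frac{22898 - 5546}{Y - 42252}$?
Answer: $- \frac{5784}{27041} \approx -0.2139$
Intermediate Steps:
$Y = -38871$ ($Y = \left(-3\right) 12957 = -38871$)
$\frac{22898 - 5546}{Y - 42252} = \frac{22898 - 5546}{-38871 - 42252} = \frac{17352}{-81123} = 17352 \left(- \frac{1}{81123}\right) = - \frac{5784}{27041}$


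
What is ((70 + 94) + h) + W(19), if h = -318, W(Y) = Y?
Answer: -135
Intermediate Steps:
((70 + 94) + h) + W(19) = ((70 + 94) - 318) + 19 = (164 - 318) + 19 = -154 + 19 = -135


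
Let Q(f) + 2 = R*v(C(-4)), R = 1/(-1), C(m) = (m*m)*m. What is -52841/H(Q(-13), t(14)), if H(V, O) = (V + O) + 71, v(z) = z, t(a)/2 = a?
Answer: -52841/161 ≈ -328.21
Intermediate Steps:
C(m) = m³ (C(m) = m²*m = m³)
t(a) = 2*a
R = -1
Q(f) = 62 (Q(f) = -2 - 1*(-4)³ = -2 - 1*(-64) = -2 + 64 = 62)
H(V, O) = 71 + O + V (H(V, O) = (O + V) + 71 = 71 + O + V)
-52841/H(Q(-13), t(14)) = -52841/(71 + 2*14 + 62) = -52841/(71 + 28 + 62) = -52841/161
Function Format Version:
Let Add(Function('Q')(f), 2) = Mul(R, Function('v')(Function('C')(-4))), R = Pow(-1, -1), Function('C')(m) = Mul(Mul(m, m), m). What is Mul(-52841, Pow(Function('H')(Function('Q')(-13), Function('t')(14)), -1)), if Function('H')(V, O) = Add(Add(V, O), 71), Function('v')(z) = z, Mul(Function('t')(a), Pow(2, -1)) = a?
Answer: Rational(-52841, 161) ≈ -328.21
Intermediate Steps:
Function('C')(m) = Pow(m, 3) (Function('C')(m) = Mul(Pow(m, 2), m) = Pow(m, 3))
Function('t')(a) = Mul(2, a)
R = -1
Function('Q')(f) = 62 (Function('Q')(f) = Add(-2, Mul(-1, Pow(-4, 3))) = Add(-2, Mul(-1, -64)) = Add(-2, 64) = 62)
Function('H')(V, O) = Add(71, O, V) (Function('H')(V, O) = Add(Add(O, V), 71) = Add(71, O, V))
Mul(-52841, Pow(Function('H')(Function('Q')(-13), Function('t')(14)), -1)) = Mul(-52841, Pow(Add(71, Mul(2, 14), 62), -1)) = Mul(-52841, Pow(Add(71, 28, 62), -1)) = Mul(-52841, Pow(161, -1)) = Mul(-52841, Rational(1, 161)) = Rational(-52841, 161)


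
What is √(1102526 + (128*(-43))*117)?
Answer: √458558 ≈ 677.17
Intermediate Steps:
√(1102526 + (128*(-43))*117) = √(1102526 - 5504*117) = √(1102526 - 643968) = √458558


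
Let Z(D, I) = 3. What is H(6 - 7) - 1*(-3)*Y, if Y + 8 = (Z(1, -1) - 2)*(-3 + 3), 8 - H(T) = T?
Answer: -15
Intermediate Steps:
H(T) = 8 - T
Y = -8 (Y = -8 + (3 - 2)*(-3 + 3) = -8 + 1*0 = -8 + 0 = -8)
H(6 - 7) - 1*(-3)*Y = (8 - (6 - 7)) - 1*(-3)*(-8) = (8 - 1*(-1)) - (-3)*(-8) = (8 + 1) - 1*24 = 9 - 24 = -15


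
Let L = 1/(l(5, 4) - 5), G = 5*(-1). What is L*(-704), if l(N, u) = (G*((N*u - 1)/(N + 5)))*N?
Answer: 1408/105 ≈ 13.410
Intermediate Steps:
G = -5
l(N, u) = -5*N*(-1 + N*u)/(5 + N) (l(N, u) = (-5*(N*u - 1)/(N + 5))*N = (-5*(-1 + N*u)/(5 + N))*N = -5*N*(-1 + N*u)/(5 + N))
L = -2/105 (L = 1/(5*5*(1 - 1*5*4)/(5 + 5) - 5) = 1/(5*5*(1 - 20)/10 - 5) = 1/(5*5*(⅒)*(-19) - 5) = 1/(-95/2 - 5) = 1/(-105/2) = -2/105 ≈ -0.019048)
L*(-704) = -2/105*(-704) = 1408/105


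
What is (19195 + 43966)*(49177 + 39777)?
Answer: 5618423594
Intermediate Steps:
(19195 + 43966)*(49177 + 39777) = 63161*88954 = 5618423594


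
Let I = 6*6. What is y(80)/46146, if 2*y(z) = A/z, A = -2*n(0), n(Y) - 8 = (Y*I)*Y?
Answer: -1/461460 ≈ -2.1670e-6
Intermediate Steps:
I = 36
n(Y) = 8 + 36*Y² (n(Y) = 8 + (Y*36)*Y = 8 + (36*Y)*Y = 8 + 36*Y²)
A = -16 (A = -2*(8 + 36*0²) = -2*(8 + 36*0) = -2*(8 + 0) = -2*8 = -16)
y(z) = -8/z (y(z) = (-16/z)/2 = -8/z)
y(80)/46146 = -8/80/46146 = -8*1/80*(1/46146) = -⅒*1/46146 = -1/461460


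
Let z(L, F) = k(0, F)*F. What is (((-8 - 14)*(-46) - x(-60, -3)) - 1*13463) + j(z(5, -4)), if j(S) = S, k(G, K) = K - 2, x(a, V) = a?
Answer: -12367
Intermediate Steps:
k(G, K) = -2 + K
z(L, F) = F*(-2 + F) (z(L, F) = (-2 + F)*F = F*(-2 + F))
(((-8 - 14)*(-46) - x(-60, -3)) - 1*13463) + j(z(5, -4)) = (((-8 - 14)*(-46) - 1*(-60)) - 1*13463) - 4*(-2 - 4) = ((-22*(-46) + 60) - 13463) - 4*(-6) = ((1012 + 60) - 13463) + 24 = (1072 - 13463) + 24 = -12391 + 24 = -12367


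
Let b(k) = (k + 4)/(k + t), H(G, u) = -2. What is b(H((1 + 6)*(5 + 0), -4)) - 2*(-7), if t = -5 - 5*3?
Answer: 153/11 ≈ 13.909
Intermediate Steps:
t = -20 (t = -5 - 15 = -20)
b(k) = (4 + k)/(-20 + k) (b(k) = (k + 4)/(k - 20) = (4 + k)/(-20 + k))
b(H((1 + 6)*(5 + 0), -4)) - 2*(-7) = (4 - 2)/(-20 - 2) - 2*(-7) = 2/(-22) + 14 = -1/22*2 + 14 = -1/11 + 14 = 153/11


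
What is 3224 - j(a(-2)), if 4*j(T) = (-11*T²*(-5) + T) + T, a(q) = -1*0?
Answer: 3224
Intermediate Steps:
a(q) = 0
j(T) = T/2 + 55*T²/4 (j(T) = ((-11*T²*(-5) + T) + T)/4 = ((55*T² + T) + T)/4 = ((T + 55*T²) + T)/4 = (2*T + 55*T²)/4 = T/2 + 55*T²/4)
3224 - j(a(-2)) = 3224 - 0*(2 + 55*0)/4 = 3224 - 0*(2 + 0)/4 = 3224 - 0*2/4 = 3224 - 1*0 = 3224 + 0 = 3224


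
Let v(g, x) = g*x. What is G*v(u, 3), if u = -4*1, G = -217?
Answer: 2604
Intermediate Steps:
u = -4
G*v(u, 3) = -(-868)*3 = -217*(-12) = 2604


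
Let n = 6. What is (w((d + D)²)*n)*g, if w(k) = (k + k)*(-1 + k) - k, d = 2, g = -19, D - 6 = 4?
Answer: -4678560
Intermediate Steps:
D = 10 (D = 6 + 4 = 10)
w(k) = -k + 2*k*(-1 + k) (w(k) = (2*k)*(-1 + k) - k = 2*k*(-1 + k) - k = -k + 2*k*(-1 + k))
(w((d + D)²)*n)*g = (((2 + 10)²*(-3 + 2*(2 + 10)²))*6)*(-19) = ((12²*(-3 + 2*12²))*6)*(-19) = ((144*(-3 + 2*144))*6)*(-19) = ((144*(-3 + 288))*6)*(-19) = ((144*285)*6)*(-19) = (41040*6)*(-19) = 246240*(-19) = -4678560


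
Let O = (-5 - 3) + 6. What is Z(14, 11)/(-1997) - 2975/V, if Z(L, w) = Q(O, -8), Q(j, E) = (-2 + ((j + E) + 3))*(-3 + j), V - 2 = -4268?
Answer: 5749105/8519202 ≈ 0.67484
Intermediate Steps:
V = -4266 (V = 2 - 4268 = -4266)
O = -2 (O = -8 + 6 = -2)
Q(j, E) = (-3 + j)*(1 + E + j) (Q(j, E) = (-2 + ((E + j) + 3))*(-3 + j) = (-2 + (3 + E + j))*(-3 + j) = (1 + E + j)*(-3 + j) = (-3 + j)*(1 + E + j))
Z(L, w) = 45 (Z(L, w) = -3 + (-2)² - 3*(-8) - 2*(-2) - 8*(-2) = -3 + 4 + 24 + 4 + 16 = 45)
Z(14, 11)/(-1997) - 2975/V = 45/(-1997) - 2975/(-4266) = 45*(-1/1997) - 2975*(-1/4266) = -45/1997 + 2975/4266 = 5749105/8519202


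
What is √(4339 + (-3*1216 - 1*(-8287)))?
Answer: 67*√2 ≈ 94.752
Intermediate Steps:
√(4339 + (-3*1216 - 1*(-8287))) = √(4339 + (-3648 + 8287)) = √(4339 + 4639) = √8978 = 67*√2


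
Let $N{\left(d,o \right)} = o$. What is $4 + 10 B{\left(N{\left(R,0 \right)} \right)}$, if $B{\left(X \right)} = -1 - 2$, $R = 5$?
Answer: $-26$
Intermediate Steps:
$B{\left(X \right)} = -3$
$4 + 10 B{\left(N{\left(R,0 \right)} \right)} = 4 + 10 \left(-3\right) = 4 - 30 = -26$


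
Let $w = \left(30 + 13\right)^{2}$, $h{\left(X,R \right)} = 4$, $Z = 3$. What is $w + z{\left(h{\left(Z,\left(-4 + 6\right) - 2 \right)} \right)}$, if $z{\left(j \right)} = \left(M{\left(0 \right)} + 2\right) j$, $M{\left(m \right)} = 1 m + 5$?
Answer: $1877$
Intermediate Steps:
$M{\left(m \right)} = 5 + m$ ($M{\left(m \right)} = m + 5 = 5 + m$)
$w = 1849$ ($w = 43^{2} = 1849$)
$z{\left(j \right)} = 7 j$ ($z{\left(j \right)} = \left(\left(5 + 0\right) + 2\right) j = \left(5 + 2\right) j = 7 j$)
$w + z{\left(h{\left(Z,\left(-4 + 6\right) - 2 \right)} \right)} = 1849 + 7 \cdot 4 = 1849 + 28 = 1877$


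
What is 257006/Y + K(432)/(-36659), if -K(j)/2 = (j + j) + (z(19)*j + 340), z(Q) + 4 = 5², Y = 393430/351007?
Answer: 236217832407717/1030196455 ≈ 2.2929e+5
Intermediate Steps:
Y = 393430/351007 (Y = 393430*(1/351007) = 393430/351007 ≈ 1.1209)
z(Q) = 21 (z(Q) = -4 + 5² = -4 + 25 = 21)
K(j) = -680 - 46*j (K(j) = -2*((j + j) + (21*j + 340)) = -2*(2*j + (340 + 21*j)) = -2*(340 + 23*j) = -680 - 46*j)
257006/Y + K(432)/(-36659) = 257006/(393430/351007) + (-680 - 46*432)/(-36659) = 257006*(351007/393430) + (-680 - 19872)*(-1/36659) = 45105452521/196715 - 20552*(-1/36659) = 45105452521/196715 + 2936/5237 = 236217832407717/1030196455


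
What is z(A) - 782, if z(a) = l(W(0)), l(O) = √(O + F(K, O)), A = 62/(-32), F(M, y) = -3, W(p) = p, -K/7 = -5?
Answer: -782 + I*√3 ≈ -782.0 + 1.732*I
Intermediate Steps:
K = 35 (K = -7*(-5) = 35)
A = -31/16 (A = 62*(-1/32) = -31/16 ≈ -1.9375)
l(O) = √(-3 + O) (l(O) = √(O - 3) = √(-3 + O))
z(a) = I*√3 (z(a) = √(-3 + 0) = √(-3) = I*√3)
z(A) - 782 = I*√3 - 782 = -782 + I*√3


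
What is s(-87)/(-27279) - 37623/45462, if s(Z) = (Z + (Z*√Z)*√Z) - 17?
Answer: -455230549/413385966 ≈ -1.1012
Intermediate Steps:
s(Z) = -17 + Z + Z² (s(Z) = (Z + Z^(3/2)*√Z) - 17 = (Z + Z²) - 17 = -17 + Z + Z²)
s(-87)/(-27279) - 37623/45462 = (-17 - 87 + (-87)²)/(-27279) - 37623/45462 = (-17 - 87 + 7569)*(-1/27279) - 37623*1/45462 = 7465*(-1/27279) - 12541/15154 = -7465/27279 - 12541/15154 = -455230549/413385966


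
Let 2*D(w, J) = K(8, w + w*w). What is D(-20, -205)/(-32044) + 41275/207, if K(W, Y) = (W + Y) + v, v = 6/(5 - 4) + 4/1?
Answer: 1322574907/6633108 ≈ 199.39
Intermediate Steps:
v = 10 (v = 6/1 + 4*1 = 6*1 + 4 = 6 + 4 = 10)
K(W, Y) = 10 + W + Y (K(W, Y) = (W + Y) + 10 = 10 + W + Y)
D(w, J) = 9 + w/2 + w²/2 (D(w, J) = (10 + 8 + (w + w*w))/2 = (10 + 8 + (w + w²))/2 = (18 + w + w²)/2 = 9 + w/2 + w²/2)
D(-20, -205)/(-32044) + 41275/207 = (9 + (½)*(-20)*(1 - 20))/(-32044) + 41275/207 = (9 + (½)*(-20)*(-19))*(-1/32044) + 41275*(1/207) = (9 + 190)*(-1/32044) + 41275/207 = 199*(-1/32044) + 41275/207 = -199/32044 + 41275/207 = 1322574907/6633108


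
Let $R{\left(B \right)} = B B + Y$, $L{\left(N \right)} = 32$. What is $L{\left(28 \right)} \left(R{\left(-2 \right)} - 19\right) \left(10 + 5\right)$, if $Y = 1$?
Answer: $-6720$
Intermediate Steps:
$R{\left(B \right)} = 1 + B^{2}$ ($R{\left(B \right)} = B B + 1 = B^{2} + 1 = 1 + B^{2}$)
$L{\left(28 \right)} \left(R{\left(-2 \right)} - 19\right) \left(10 + 5\right) = 32 \left(\left(1 + \left(-2\right)^{2}\right) - 19\right) \left(10 + 5\right) = 32 \left(\left(1 + 4\right) - 19\right) 15 = 32 \left(5 - 19\right) 15 = 32 \left(\left(-14\right) 15\right) = 32 \left(-210\right) = -6720$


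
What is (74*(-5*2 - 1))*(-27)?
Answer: 21978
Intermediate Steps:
(74*(-5*2 - 1))*(-27) = (74*(-10 - 1))*(-27) = (74*(-11))*(-27) = -814*(-27) = 21978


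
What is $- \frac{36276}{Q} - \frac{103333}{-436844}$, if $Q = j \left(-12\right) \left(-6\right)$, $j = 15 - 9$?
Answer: $- \frac{82303714}{982899} \approx -83.736$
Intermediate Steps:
$j = 6$
$Q = 432$ ($Q = 6 \left(-12\right) \left(-6\right) = \left(-72\right) \left(-6\right) = 432$)
$- \frac{36276}{Q} - \frac{103333}{-436844} = - \frac{36276}{432} - \frac{103333}{-436844} = \left(-36276\right) \frac{1}{432} - - \frac{103333}{436844} = - \frac{3023}{36} + \frac{103333}{436844} = - \frac{82303714}{982899}$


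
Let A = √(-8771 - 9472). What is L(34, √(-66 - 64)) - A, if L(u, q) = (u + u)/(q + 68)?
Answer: 2312/2377 - 3*I*√2027 - 34*I*√130/2377 ≈ 0.97265 - 135.23*I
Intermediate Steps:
L(u, q) = 2*u/(68 + q) (L(u, q) = (2*u)/(68 + q) = 2*u/(68 + q))
A = 3*I*√2027 (A = √(-18243) = 3*I*√2027 ≈ 135.07*I)
L(34, √(-66 - 64)) - A = 2*34/(68 + √(-66 - 64)) - 3*I*√2027 = 2*34/(68 + √(-130)) - 3*I*√2027 = 2*34/(68 + I*√130) - 3*I*√2027 = 68/(68 + I*√130) - 3*I*√2027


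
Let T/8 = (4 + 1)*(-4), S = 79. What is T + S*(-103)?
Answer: -8297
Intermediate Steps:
T = -160 (T = 8*((4 + 1)*(-4)) = 8*(5*(-4)) = 8*(-20) = -160)
T + S*(-103) = -160 + 79*(-103) = -160 - 8137 = -8297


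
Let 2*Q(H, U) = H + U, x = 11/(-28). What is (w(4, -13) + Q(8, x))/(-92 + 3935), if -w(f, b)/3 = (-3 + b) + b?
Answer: 565/23912 ≈ 0.023628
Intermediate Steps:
x = -11/28 (x = 11*(-1/28) = -11/28 ≈ -0.39286)
w(f, b) = 9 - 6*b (w(f, b) = -3*((-3 + b) + b) = -3*(-3 + 2*b) = 9 - 6*b)
Q(H, U) = H/2 + U/2 (Q(H, U) = (H + U)/2 = H/2 + U/2)
(w(4, -13) + Q(8, x))/(-92 + 3935) = ((9 - 6*(-13)) + ((1/2)*8 + (1/2)*(-11/28)))/(-92 + 3935) = ((9 + 78) + (4 - 11/56))/3843 = (87 + 213/56)*(1/3843) = (5085/56)*(1/3843) = 565/23912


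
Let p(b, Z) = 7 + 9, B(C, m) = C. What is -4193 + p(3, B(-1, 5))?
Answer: -4177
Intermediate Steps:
p(b, Z) = 16
-4193 + p(3, B(-1, 5)) = -4193 + 16 = -4177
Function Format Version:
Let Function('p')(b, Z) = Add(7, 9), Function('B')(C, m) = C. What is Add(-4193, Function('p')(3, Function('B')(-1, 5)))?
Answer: -4177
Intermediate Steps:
Function('p')(b, Z) = 16
Add(-4193, Function('p')(3, Function('B')(-1, 5))) = Add(-4193, 16) = -4177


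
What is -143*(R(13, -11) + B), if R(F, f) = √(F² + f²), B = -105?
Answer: 15015 - 143*√290 ≈ 12580.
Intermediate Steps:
-143*(R(13, -11) + B) = -143*(√(13² + (-11)²) - 105) = -143*(√(169 + 121) - 105) = -143*(√290 - 105) = -143*(-105 + √290) = 15015 - 143*√290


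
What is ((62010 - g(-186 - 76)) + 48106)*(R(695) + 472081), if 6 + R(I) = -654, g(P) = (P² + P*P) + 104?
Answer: -12858479196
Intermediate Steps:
g(P) = 104 + 2*P² (g(P) = (P² + P²) + 104 = 2*P² + 104 = 104 + 2*P²)
R(I) = -660 (R(I) = -6 - 654 = -660)
((62010 - g(-186 - 76)) + 48106)*(R(695) + 472081) = ((62010 - (104 + 2*(-186 - 76)²)) + 48106)*(-660 + 472081) = ((62010 - (104 + 2*(-262)²)) + 48106)*471421 = ((62010 - (104 + 2*68644)) + 48106)*471421 = ((62010 - (104 + 137288)) + 48106)*471421 = ((62010 - 1*137392) + 48106)*471421 = ((62010 - 137392) + 48106)*471421 = (-75382 + 48106)*471421 = -27276*471421 = -12858479196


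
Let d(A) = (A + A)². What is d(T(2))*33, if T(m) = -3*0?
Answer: 0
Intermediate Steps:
T(m) = 0
d(A) = 4*A² (d(A) = (2*A)² = 4*A²)
d(T(2))*33 = (4*0²)*33 = (4*0)*33 = 0*33 = 0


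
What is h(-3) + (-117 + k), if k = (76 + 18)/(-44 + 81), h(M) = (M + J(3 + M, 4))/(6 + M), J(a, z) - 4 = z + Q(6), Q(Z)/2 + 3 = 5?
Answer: -4124/37 ≈ -111.46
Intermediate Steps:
Q(Z) = 4 (Q(Z) = -6 + 2*5 = -6 + 10 = 4)
J(a, z) = 8 + z (J(a, z) = 4 + (z + 4) = 4 + (4 + z) = 8 + z)
h(M) = (12 + M)/(6 + M) (h(M) = (M + (8 + 4))/(6 + M) = (M + 12)/(6 + M) = (12 + M)/(6 + M))
k = 94/37 ≈ 2.5405
h(-3) + (-117 + k) = (12 - 3)/(6 - 3) + (-117 + 94/37) = 9/3 - 4235/37 = (⅓)*9 - 4235/37 = 3 - 4235/37 = -4124/37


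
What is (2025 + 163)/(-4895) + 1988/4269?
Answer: 390688/20896755 ≈ 0.018696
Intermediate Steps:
(2025 + 163)/(-4895) + 1988/4269 = 2188*(-1/4895) + 1988*(1/4269) = -2188/4895 + 1988/4269 = 390688/20896755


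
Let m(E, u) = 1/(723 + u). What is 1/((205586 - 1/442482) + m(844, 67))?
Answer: 87390195/17966200739693 ≈ 4.8641e-6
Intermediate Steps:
1/((205586 - 1/442482) + m(844, 67)) = 1/((205586 - 1/442482) + 1/(723 + 67)) = 1/((205586 - 1*1/442482) + 1/790) = 1/((205586 - 1/442482) + 1/790) = 1/(90968104451/442482 + 1/790) = 1/(17966200739693/87390195) = 87390195/17966200739693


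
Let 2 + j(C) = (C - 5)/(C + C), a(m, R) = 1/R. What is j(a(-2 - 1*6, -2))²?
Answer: 49/4 ≈ 12.250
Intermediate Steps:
j(C) = -2 + (-5 + C)/(2*C) (j(C) = -2 + (C - 5)/(C + C) = -2 + (-5 + C)/((2*C)) = -2 + (-5 + C)*(1/(2*C)) = -2 + (-5 + C)/(2*C))
j(a(-2 - 1*6, -2))² = ((-5 - 3/(-2))/(2*(1/(-2))))² = ((-5 - 3*(-½))/(2*(-½)))² = ((½)*(-2)*(-5 + 3/2))² = ((½)*(-2)*(-7/2))² = (7/2)² = 49/4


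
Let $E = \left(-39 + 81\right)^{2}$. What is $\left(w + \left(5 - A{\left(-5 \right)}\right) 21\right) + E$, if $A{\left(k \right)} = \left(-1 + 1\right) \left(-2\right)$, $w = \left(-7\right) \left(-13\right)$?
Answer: $1960$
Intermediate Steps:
$w = 91$
$A{\left(k \right)} = 0$ ($A{\left(k \right)} = 0 \left(-2\right) = 0$)
$E = 1764$ ($E = 42^{2} = 1764$)
$\left(w + \left(5 - A{\left(-5 \right)}\right) 21\right) + E = \left(91 + \left(5 - 0\right) 21\right) + 1764 = \left(91 + \left(5 + 0\right) 21\right) + 1764 = \left(91 + 5 \cdot 21\right) + 1764 = \left(91 + 105\right) + 1764 = 196 + 1764 = 1960$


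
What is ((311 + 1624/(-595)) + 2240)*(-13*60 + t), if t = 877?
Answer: 21010491/85 ≈ 2.4718e+5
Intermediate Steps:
((311 + 1624/(-595)) + 2240)*(-13*60 + t) = ((311 + 1624/(-595)) + 2240)*(-13*60 + 877) = ((311 + 1624*(-1/595)) + 2240)*(-780 + 877) = ((311 - 232/85) + 2240)*97 = (26203/85 + 2240)*97 = (216603/85)*97 = 21010491/85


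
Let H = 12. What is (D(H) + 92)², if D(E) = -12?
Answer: 6400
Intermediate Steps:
(D(H) + 92)² = (-12 + 92)² = 80² = 6400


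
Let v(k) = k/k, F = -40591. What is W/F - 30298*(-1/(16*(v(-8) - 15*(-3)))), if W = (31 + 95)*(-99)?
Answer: 619503491/14937488 ≈ 41.473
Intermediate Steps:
v(k) = 1
W = -12474 (W = 126*(-99) = -12474)
W/F - 30298*(-1/(16*(v(-8) - 15*(-3)))) = -12474/(-40591) - 30298*(-1/(16*(1 - 15*(-3)))) = -12474*(-1/40591) - 30298*(-1/(16*(1 + 45))) = 12474/40591 - 30298/((-16*46)) = 12474/40591 - 30298/(-736) = 12474/40591 - 30298*(-1/736) = 12474/40591 + 15149/368 = 619503491/14937488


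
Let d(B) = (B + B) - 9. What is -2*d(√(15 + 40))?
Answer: 18 - 4*√55 ≈ -11.665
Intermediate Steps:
d(B) = -9 + 2*B (d(B) = 2*B - 9 = -9 + 2*B)
-2*d(√(15 + 40)) = -2*(-9 + 2*√(15 + 40)) = -2*(-9 + 2*√55) = 18 - 4*√55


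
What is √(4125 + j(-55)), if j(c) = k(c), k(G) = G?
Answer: √4070 ≈ 63.797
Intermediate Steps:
j(c) = c
√(4125 + j(-55)) = √(4125 - 55) = √4070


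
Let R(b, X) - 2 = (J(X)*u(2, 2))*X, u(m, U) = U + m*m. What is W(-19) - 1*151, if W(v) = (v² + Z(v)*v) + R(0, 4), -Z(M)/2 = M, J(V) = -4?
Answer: -606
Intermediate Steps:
u(m, U) = U + m²
Z(M) = -2*M
R(b, X) = 2 - 24*X (R(b, X) = 2 + (-4*(2 + 2²))*X = 2 + (-4*(2 + 4))*X = 2 + (-4*6)*X = 2 - 24*X)
W(v) = -94 - v² (W(v) = (v² + (-2*v)*v) + (2 - 24*4) = (v² - 2*v²) + (2 - 96) = -v² - 94 = -94 - v²)
W(-19) - 1*151 = (-94 - 1*(-19)²) - 1*151 = (-94 - 1*361) - 151 = (-94 - 361) - 151 = -455 - 151 = -606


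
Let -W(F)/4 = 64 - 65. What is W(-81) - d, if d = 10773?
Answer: -10769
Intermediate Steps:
W(F) = 4 (W(F) = -4*(64 - 65) = -4*(-1) = 4)
W(-81) - d = 4 - 1*10773 = 4 - 10773 = -10769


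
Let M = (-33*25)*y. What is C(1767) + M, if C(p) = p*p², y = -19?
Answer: 5517100338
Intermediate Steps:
C(p) = p³
M = 15675 (M = -33*25*(-19) = -825*(-19) = 15675)
C(1767) + M = 1767³ + 15675 = 5517084663 + 15675 = 5517100338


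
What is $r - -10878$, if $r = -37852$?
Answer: $-26974$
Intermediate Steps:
$r - -10878 = -37852 - -10878 = -37852 + 10878 = -26974$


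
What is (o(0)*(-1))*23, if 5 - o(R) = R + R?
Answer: -115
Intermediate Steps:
o(R) = 5 - 2*R (o(R) = 5 - (R + R) = 5 - 2*R)
(o(0)*(-1))*23 = ((5 - 2*0)*(-1))*23 = ((5 + 0)*(-1))*23 = (5*(-1))*23 = -5*23 = -115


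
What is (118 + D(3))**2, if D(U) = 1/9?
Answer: 1129969/81 ≈ 13950.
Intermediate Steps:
D(U) = 1/9
(118 + D(3))**2 = (118 + 1/9)**2 = (1063/9)**2 = 1129969/81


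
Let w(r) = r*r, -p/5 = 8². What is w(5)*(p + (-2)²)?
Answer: -7900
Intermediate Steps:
p = -320 (p = -5*8² = -5*64 = -320)
w(r) = r²
w(5)*(p + (-2)²) = 5²*(-320 + (-2)²) = 25*(-320 + 4) = 25*(-316) = -7900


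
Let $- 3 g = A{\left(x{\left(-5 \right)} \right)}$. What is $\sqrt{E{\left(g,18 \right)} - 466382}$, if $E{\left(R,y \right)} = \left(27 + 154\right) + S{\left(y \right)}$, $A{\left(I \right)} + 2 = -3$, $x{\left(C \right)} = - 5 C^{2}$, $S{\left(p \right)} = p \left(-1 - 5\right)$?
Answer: $i \sqrt{466309} \approx 682.87 i$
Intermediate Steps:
$S{\left(p \right)} = - 6 p$ ($S{\left(p \right)} = p \left(-6\right) = - 6 p$)
$A{\left(I \right)} = -5$ ($A{\left(I \right)} = -2 - 3 = -5$)
$g = \frac{5}{3}$ ($g = \left(- \frac{1}{3}\right) \left(-5\right) = \frac{5}{3} \approx 1.6667$)
$E{\left(R,y \right)} = 181 - 6 y$ ($E{\left(R,y \right)} = \left(27 + 154\right) - 6 y = 181 - 6 y$)
$\sqrt{E{\left(g,18 \right)} - 466382} = \sqrt{\left(181 - 108\right) - 466382} = \sqrt{73 - 466382} = \sqrt{-466309} = i \sqrt{466309}$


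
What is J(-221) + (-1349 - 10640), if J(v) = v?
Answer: -12210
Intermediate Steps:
J(-221) + (-1349 - 10640) = -221 + (-1349 - 10640) = -221 - 11989 = -12210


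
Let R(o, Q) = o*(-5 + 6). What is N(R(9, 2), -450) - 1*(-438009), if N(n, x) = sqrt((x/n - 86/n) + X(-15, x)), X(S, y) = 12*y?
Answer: 438009 + 4*I*sqrt(3071)/3 ≈ 4.3801e+5 + 73.889*I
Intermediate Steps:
R(o, Q) = o (R(o, Q) = o*1 = o)
N(n, x) = sqrt(-86/n + 12*x + x/n) (N(n, x) = sqrt((x/n - 86/n) + 12*x) = sqrt((-86/n + x/n) + 12*x) = sqrt(-86/n + 12*x + x/n))
N(R(9, 2), -450) - 1*(-438009) = sqrt((-86 - 450 + 12*9*(-450))/9) - 1*(-438009) = sqrt((-86 - 450 - 48600)/9) + 438009 = sqrt((1/9)*(-49136)) + 438009 = sqrt(-49136/9) + 438009 = 4*I*sqrt(3071)/3 + 438009 = 438009 + 4*I*sqrt(3071)/3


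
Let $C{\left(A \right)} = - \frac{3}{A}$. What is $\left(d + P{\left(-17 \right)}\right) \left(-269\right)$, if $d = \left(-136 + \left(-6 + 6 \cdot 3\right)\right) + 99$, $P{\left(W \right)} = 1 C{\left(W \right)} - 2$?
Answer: $\frac{122664}{17} \approx 7215.5$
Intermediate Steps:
$P{\left(W \right)} = -2 - \frac{3}{W}$ ($P{\left(W \right)} = 1 \left(- \frac{3}{W}\right) - 2 = - \frac{3}{W} - 2 = -2 - \frac{3}{W}$)
$d = -25$ ($d = \left(-136 + \left(-6 + 18\right)\right) + 99 = \left(-136 + 12\right) + 99 = -124 + 99 = -25$)
$\left(d + P{\left(-17 \right)}\right) \left(-269\right) = \left(-25 - \left(2 + \frac{3}{-17}\right)\right) \left(-269\right) = \left(-25 - \frac{31}{17}\right) \left(-269\right) = \left(- \frac{456}{17}\right) \left(-269\right) = \frac{122664}{17}$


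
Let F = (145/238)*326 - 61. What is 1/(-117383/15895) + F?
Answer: 274338929/1995511 ≈ 137.48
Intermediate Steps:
F = 16376/119 (F = (145*(1/238))*326 - 61 = (145/238)*326 - 61 = 23635/119 - 61 = 16376/119 ≈ 137.61)
1/(-117383/15895) + F = 1/(-117383/15895) + 16376/119 = -15895/117383 + 16376/119 = 274338929/1995511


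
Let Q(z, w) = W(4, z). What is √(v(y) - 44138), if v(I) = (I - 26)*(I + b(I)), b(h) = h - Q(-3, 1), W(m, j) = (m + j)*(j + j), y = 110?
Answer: I*√25154 ≈ 158.6*I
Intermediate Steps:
W(m, j) = 2*j*(j + m) (W(m, j) = (j + m)*(2*j) = 2*j*(j + m))
Q(z, w) = 2*z*(4 + z) (Q(z, w) = 2*z*(z + 4) = 2*z*(4 + z))
b(h) = 6 + h (b(h) = h - 2*(-3)*(4 - 3) = h - 2*(-3) = h - 1*(-6) = h + 6 = 6 + h)
v(I) = (-26 + I)*(6 + 2*I) (v(I) = (I - 26)*(I + (6 + I)) = (-26 + I)*(6 + 2*I))
√(v(y) - 44138) = √((-156 - 46*110 + 2*110²) - 44138) = √((-156 - 5060 + 2*12100) - 44138) = √((-156 - 5060 + 24200) - 44138) = √(18984 - 44138) = √(-25154) = I*√25154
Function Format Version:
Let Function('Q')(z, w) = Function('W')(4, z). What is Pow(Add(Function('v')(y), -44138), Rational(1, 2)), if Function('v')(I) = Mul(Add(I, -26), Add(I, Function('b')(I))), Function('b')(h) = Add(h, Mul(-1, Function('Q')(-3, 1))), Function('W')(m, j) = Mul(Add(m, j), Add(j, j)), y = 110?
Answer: Mul(I, Pow(25154, Rational(1, 2))) ≈ Mul(158.60, I)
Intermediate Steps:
Function('W')(m, j) = Mul(2, j, Add(j, m)) (Function('W')(m, j) = Mul(Add(j, m), Mul(2, j)) = Mul(2, j, Add(j, m)))
Function('Q')(z, w) = Mul(2, z, Add(4, z)) (Function('Q')(z, w) = Mul(2, z, Add(z, 4)) = Mul(2, z, Add(4, z)))
Function('b')(h) = Add(6, h) (Function('b')(h) = Add(h, Mul(-1, Mul(2, -3, Add(4, -3)))) = Add(h, Mul(-1, Mul(2, -3, 1))) = Add(h, Mul(-1, -6)) = Add(h, 6) = Add(6, h))
Function('v')(I) = Mul(Add(-26, I), Add(6, Mul(2, I))) (Function('v')(I) = Mul(Add(I, -26), Add(I, Add(6, I))) = Mul(Add(-26, I), Add(6, Mul(2, I))))
Pow(Add(Function('v')(y), -44138), Rational(1, 2)) = Pow(Add(Add(-156, Mul(-46, 110), Mul(2, Pow(110, 2))), -44138), Rational(1, 2)) = Pow(Add(Add(-156, -5060, Mul(2, 12100)), -44138), Rational(1, 2)) = Pow(Add(Add(-156, -5060, 24200), -44138), Rational(1, 2)) = Pow(Add(18984, -44138), Rational(1, 2)) = Pow(-25154, Rational(1, 2)) = Mul(I, Pow(25154, Rational(1, 2)))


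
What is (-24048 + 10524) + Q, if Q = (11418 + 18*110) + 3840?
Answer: 3714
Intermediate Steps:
Q = 17238 (Q = (11418 + 1980) + 3840 = 13398 + 3840 = 17238)
(-24048 + 10524) + Q = (-24048 + 10524) + 17238 = -13524 + 17238 = 3714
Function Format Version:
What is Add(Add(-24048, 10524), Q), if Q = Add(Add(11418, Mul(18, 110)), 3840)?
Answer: 3714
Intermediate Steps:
Q = 17238 (Q = Add(Add(11418, 1980), 3840) = Add(13398, 3840) = 17238)
Add(Add(-24048, 10524), Q) = Add(Add(-24048, 10524), 17238) = Add(-13524, 17238) = 3714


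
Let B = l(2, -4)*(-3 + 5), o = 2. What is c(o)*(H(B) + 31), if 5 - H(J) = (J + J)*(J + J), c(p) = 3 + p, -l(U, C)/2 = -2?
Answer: -1100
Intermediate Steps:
l(U, C) = 4 (l(U, C) = -2*(-2) = 4)
B = 8 (B = 4*(-3 + 5) = 4*2 = 8)
H(J) = 5 - 4*J² (H(J) = 5 - (J + J)*(J + J) = 5 - 2*J*2*J = 5 - 4*J²)
c(o)*(H(B) + 31) = (3 + 2)*((5 - 4*8²) + 31) = 5*((5 - 4*64) + 31) = 5*((5 - 256) + 31) = 5*(-251 + 31) = 5*(-220) = -1100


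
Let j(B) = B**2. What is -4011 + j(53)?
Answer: -1202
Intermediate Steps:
-4011 + j(53) = -4011 + 53**2 = -4011 + 2809 = -1202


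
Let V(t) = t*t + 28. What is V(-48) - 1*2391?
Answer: -59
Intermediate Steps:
V(t) = 28 + t**2 (V(t) = t**2 + 28 = 28 + t**2)
V(-48) - 1*2391 = (28 + (-48)**2) - 1*2391 = (28 + 2304) - 2391 = 2332 - 2391 = -59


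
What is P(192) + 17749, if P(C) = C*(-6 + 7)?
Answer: 17941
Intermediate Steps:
P(C) = C (P(C) = C*1 = C)
P(192) + 17749 = 192 + 17749 = 17941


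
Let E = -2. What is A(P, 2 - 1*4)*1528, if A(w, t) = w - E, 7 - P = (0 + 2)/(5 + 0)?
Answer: 65704/5 ≈ 13141.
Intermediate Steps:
P = 33/5 (P = 7 - (0 + 2)/(5 + 0) = 7 - 2/5 = 7 - 1*⅖ = 7 - ⅖ = 33/5 ≈ 6.6000)
A(w, t) = 2 + w (A(w, t) = w - 1*(-2) = w + 2 = 2 + w)
A(P, 2 - 1*4)*1528 = (2 + 33/5)*1528 = (43/5)*1528 = 65704/5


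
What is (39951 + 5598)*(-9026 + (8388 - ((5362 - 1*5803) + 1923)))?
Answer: -96563880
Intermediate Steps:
(39951 + 5598)*(-9026 + (8388 - ((5362 - 1*5803) + 1923))) = 45549*(-9026 + (8388 - ((5362 - 5803) + 1923))) = 45549*(-9026 + (8388 - (-441 + 1923))) = 45549*(-9026 + (8388 - 1*1482)) = 45549*(-9026 + (8388 - 1482)) = 45549*(-9026 + 6906) = 45549*(-2120) = -96563880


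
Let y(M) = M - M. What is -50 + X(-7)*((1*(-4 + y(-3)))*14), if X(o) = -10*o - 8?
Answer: -3522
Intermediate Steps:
y(M) = 0
X(o) = -8 - 10*o
-50 + X(-7)*((1*(-4 + y(-3)))*14) = -50 + (-8 - 10*(-7))*((1*(-4 + 0))*14) = -50 + (-8 + 70)*((1*(-4))*14) = -50 + 62*(-4*14) = -50 + 62*(-56) = -50 - 3472 = -3522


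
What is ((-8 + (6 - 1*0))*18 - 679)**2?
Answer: 511225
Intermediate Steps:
((-8 + (6 - 1*0))*18 - 679)**2 = ((-8 + (6 + 0))*18 - 679)**2 = ((-8 + 6)*18 - 679)**2 = (-2*18 - 679)**2 = (-36 - 679)**2 = (-715)**2 = 511225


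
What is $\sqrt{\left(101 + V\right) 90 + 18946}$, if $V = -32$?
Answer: $2 \sqrt{6289} \approx 158.61$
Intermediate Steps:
$\sqrt{\left(101 + V\right) 90 + 18946} = \sqrt{\left(101 - 32\right) 90 + 18946} = \sqrt{69 \cdot 90 + 18946} = \sqrt{6210 + 18946} = \sqrt{25156} = 2 \sqrt{6289}$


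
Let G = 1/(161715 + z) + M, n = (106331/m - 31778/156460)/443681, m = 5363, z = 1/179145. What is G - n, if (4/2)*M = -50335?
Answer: -67860497157228911661411262299/2696354308320044784198220 ≈ -25168.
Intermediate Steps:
M = -50335/2 (M = (1/2)*(-50335) = -50335/2 ≈ -25168.)
z = 1/179145 ≈ 5.5821e-6
n = 8233061423/186145249910690 (n = (106331/5363 - 31778/156460)/443681 = (106331*(1/5363) - 31778*1/156460)*(1/443681) = (106331/5363 - 15889/78230)*(1/443681) = (8233061423/419547490)*(1/443681) = 8233061423/186145249910690 ≈ 4.4229e-5)
G = -729113389361585/28970433676 (G = 1/(161715 + 1/179145) - 50335/2 = 1/(28970433676/179145) - 50335/2 = 179145/28970433676 - 50335/2 = -729113389361585/28970433676 ≈ -25168.)
G - n = -729113389361585/28970433676 - 1*8233061423/186145249910690 = -729113389361585/28970433676 - 8233061423/186145249910690 = -67860497157228911661411262299/2696354308320044784198220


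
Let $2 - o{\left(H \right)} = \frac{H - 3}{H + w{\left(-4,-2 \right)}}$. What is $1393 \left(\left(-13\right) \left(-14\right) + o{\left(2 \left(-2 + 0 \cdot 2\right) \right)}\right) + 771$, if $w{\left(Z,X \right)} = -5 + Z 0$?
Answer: $\frac{2303996}{9} \approx 2.56 \cdot 10^{5}$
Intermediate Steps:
$w{\left(Z,X \right)} = -5$ ($w{\left(Z,X \right)} = -5 + 0 = -5$)
$o{\left(H \right)} = 2 - \frac{-3 + H}{-5 + H}$ ($o{\left(H \right)} = 2 - \frac{H - 3}{H - 5} = 2 - \frac{-3 + H}{-5 + H}$)
$1393 \left(\left(-13\right) \left(-14\right) + o{\left(2 \left(-2 + 0 \cdot 2\right) \right)}\right) + 771 = 1393 \left(\left(-13\right) \left(-14\right) + \frac{-7 + 2 \left(-2 + 0 \cdot 2\right)}{-5 + 2 \left(-2 + 0 \cdot 2\right)}\right) + 771 = 1393 \left(182 + \frac{-7 + 2 \left(-2 + 0\right)}{-5 + 2 \left(-2 + 0\right)}\right) + 771 = 1393 \left(182 + \frac{-7 + 2 \left(-2\right)}{-5 + 2 \left(-2\right)}\right) + 771 = 1393 \left(182 + \frac{-7 - 4}{-5 - 4}\right) + 771 = 1393 \left(182 + \frac{1}{-9} \left(-11\right)\right) + 771 = 1393 \left(182 - - \frac{11}{9}\right) + 771 = 1393 \left(182 + \frac{11}{9}\right) + 771 = 1393 \cdot \frac{1649}{9} + 771 = \frac{2297057}{9} + 771 = \frac{2303996}{9}$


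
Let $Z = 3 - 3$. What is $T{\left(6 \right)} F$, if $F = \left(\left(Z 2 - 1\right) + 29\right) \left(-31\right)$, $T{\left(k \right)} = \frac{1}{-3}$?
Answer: $\frac{868}{3} \approx 289.33$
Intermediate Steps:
$Z = 0$ ($Z = 3 - 3 = 0$)
$T{\left(k \right)} = - \frac{1}{3}$
$F = -868$ ($F = \left(\left(0 \cdot 2 - 1\right) + 29\right) \left(-31\right) = \left(\left(0 - 1\right) + 29\right) \left(-31\right) = \left(-1 + 29\right) \left(-31\right) = 28 \left(-31\right) = -868$)
$T{\left(6 \right)} F = \left(- \frac{1}{3}\right) \left(-868\right) = \frac{868}{3}$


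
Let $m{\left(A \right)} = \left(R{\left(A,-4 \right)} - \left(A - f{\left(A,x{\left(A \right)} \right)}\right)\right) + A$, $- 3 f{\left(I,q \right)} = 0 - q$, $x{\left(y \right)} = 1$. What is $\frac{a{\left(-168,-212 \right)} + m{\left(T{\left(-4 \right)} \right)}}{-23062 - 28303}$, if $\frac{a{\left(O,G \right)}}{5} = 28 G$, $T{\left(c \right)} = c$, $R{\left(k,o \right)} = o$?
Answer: $\frac{89051}{154095} \approx 0.5779$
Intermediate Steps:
$a{\left(O,G \right)} = 140 G$ ($a{\left(O,G \right)} = 5 \cdot 28 G = 140 G$)
$f{\left(I,q \right)} = \frac{q}{3}$ ($f{\left(I,q \right)} = - \frac{0 - q}{3} = - \frac{\left(-1\right) q}{3} = \frac{q}{3}$)
$m{\left(A \right)} = - \frac{11}{3}$ ($m{\left(A \right)} = \left(-4 - \left(- \frac{1}{3} + A\right)\right) + A = \left(- \frac{11}{3} - A\right) + A = - \frac{11}{3}$)
$\frac{a{\left(-168,-212 \right)} + m{\left(T{\left(-4 \right)} \right)}}{-23062 - 28303} = \frac{140 \left(-212\right) - \frac{11}{3}}{-23062 - 28303} = \frac{-29680 - \frac{11}{3}}{-51365} = \left(- \frac{89051}{3}\right) \left(- \frac{1}{51365}\right) = \frac{89051}{154095}$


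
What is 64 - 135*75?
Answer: -10061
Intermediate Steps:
64 - 135*75 = 64 - 10125 = -10061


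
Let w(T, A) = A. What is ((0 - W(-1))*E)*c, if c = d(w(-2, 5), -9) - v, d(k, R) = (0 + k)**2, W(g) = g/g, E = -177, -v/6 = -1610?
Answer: -1705395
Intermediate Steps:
v = 9660 (v = -6*(-1610) = 9660)
W(g) = 1
d(k, R) = k**2
c = -9635 (c = 5**2 - 1*9660 = 25 - 9660 = -9635)
((0 - W(-1))*E)*c = ((0 - 1*1)*(-177))*(-9635) = ((0 - 1)*(-177))*(-9635) = -1*(-177)*(-9635) = 177*(-9635) = -1705395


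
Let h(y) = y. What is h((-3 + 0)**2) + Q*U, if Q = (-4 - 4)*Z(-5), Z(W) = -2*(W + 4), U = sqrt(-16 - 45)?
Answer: 9 - 16*I*sqrt(61) ≈ 9.0 - 124.96*I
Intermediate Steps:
U = I*sqrt(61) (U = sqrt(-61) = I*sqrt(61) ≈ 7.8102*I)
Z(W) = -8 - 2*W (Z(W) = -2*(4 + W) = -8 - 2*W)
Q = -16 (Q = (-4 - 4)*(-8 - 2*(-5)) = -8*(-8 + 10) = -8*2 = -16)
h((-3 + 0)**2) + Q*U = (-3 + 0)**2 - 16*I*sqrt(61) = (-3)**2 - 16*I*sqrt(61) = 9 - 16*I*sqrt(61)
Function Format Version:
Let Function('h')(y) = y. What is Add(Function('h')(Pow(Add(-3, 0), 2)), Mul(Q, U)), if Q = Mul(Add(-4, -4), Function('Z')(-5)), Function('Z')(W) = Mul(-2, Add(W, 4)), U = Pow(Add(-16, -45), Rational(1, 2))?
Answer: Add(9, Mul(-16, I, Pow(61, Rational(1, 2)))) ≈ Add(9.0000, Mul(-124.96, I))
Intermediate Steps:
U = Mul(I, Pow(61, Rational(1, 2))) (U = Pow(-61, Rational(1, 2)) = Mul(I, Pow(61, Rational(1, 2))) ≈ Mul(7.8102, I))
Function('Z')(W) = Add(-8, Mul(-2, W)) (Function('Z')(W) = Mul(-2, Add(4, W)) = Add(-8, Mul(-2, W)))
Q = -16 (Q = Mul(Add(-4, -4), Add(-8, Mul(-2, -5))) = Mul(-8, Add(-8, 10)) = Mul(-8, 2) = -16)
Add(Function('h')(Pow(Add(-3, 0), 2)), Mul(Q, U)) = Add(Pow(Add(-3, 0), 2), Mul(-16, Mul(I, Pow(61, Rational(1, 2))))) = Add(Pow(-3, 2), Mul(-16, I, Pow(61, Rational(1, 2)))) = Add(9, Mul(-16, I, Pow(61, Rational(1, 2))))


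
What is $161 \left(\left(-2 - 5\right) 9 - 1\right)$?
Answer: $-10304$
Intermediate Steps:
$161 \left(\left(-2 - 5\right) 9 - 1\right) = 161 \left(\left(-7\right) 9 - 1\right) = 161 \left(-63 - 1\right) = 161 \left(-64\right) = -10304$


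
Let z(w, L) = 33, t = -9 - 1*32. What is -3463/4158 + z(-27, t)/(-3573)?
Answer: -1390057/1650726 ≈ -0.84209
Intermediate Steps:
t = -41 (t = -9 - 32 = -41)
-3463/4158 + z(-27, t)/(-3573) = -3463/4158 + 33/(-3573) = -3463*1/4158 + 33*(-1/3573) = -3463/4158 - 11/1191 = -1390057/1650726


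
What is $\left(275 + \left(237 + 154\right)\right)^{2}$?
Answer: $443556$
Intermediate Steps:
$\left(275 + \left(237 + 154\right)\right)^{2} = \left(275 + 391\right)^{2} = 666^{2} = 443556$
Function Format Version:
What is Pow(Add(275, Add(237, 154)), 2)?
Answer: 443556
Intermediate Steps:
Pow(Add(275, Add(237, 154)), 2) = Pow(Add(275, 391), 2) = Pow(666, 2) = 443556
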